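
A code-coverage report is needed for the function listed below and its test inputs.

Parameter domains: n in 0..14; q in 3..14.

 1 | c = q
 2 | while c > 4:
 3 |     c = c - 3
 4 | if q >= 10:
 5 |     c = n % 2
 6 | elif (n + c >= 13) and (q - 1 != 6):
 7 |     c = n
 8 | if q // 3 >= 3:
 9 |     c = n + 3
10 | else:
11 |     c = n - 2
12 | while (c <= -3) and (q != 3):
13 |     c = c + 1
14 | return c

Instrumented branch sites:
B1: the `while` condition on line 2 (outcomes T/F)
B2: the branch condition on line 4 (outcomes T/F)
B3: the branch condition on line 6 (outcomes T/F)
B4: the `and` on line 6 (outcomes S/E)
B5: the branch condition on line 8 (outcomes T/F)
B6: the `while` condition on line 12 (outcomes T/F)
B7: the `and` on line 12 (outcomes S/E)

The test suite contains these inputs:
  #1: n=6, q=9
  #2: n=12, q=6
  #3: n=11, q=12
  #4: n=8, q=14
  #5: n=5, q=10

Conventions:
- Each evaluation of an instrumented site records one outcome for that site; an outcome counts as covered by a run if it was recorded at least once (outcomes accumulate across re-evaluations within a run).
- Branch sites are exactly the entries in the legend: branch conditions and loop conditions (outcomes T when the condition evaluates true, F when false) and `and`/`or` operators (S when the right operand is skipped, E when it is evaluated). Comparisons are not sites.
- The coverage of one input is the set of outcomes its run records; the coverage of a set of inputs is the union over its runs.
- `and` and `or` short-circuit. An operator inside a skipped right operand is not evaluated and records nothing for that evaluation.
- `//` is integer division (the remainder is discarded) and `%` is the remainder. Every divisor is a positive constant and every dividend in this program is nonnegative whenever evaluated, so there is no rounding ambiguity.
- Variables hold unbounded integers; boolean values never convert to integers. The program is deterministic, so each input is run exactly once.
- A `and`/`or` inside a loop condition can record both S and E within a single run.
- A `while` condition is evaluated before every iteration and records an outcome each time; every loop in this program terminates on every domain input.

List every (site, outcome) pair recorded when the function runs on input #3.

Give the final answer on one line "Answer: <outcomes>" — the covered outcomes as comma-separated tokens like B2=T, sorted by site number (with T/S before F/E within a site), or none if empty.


Event log for input #3 (n=11, q=12):
  B1->T, B1->T, B1->T, B1->F, B2->T, B5->T, B7->S, B6->F
as a set, this run covers: B1=T, B1=F, B2=T, B5=T, B6=F, B7=S
Answer: B1=T, B1=F, B2=T, B5=T, B6=F, B7=S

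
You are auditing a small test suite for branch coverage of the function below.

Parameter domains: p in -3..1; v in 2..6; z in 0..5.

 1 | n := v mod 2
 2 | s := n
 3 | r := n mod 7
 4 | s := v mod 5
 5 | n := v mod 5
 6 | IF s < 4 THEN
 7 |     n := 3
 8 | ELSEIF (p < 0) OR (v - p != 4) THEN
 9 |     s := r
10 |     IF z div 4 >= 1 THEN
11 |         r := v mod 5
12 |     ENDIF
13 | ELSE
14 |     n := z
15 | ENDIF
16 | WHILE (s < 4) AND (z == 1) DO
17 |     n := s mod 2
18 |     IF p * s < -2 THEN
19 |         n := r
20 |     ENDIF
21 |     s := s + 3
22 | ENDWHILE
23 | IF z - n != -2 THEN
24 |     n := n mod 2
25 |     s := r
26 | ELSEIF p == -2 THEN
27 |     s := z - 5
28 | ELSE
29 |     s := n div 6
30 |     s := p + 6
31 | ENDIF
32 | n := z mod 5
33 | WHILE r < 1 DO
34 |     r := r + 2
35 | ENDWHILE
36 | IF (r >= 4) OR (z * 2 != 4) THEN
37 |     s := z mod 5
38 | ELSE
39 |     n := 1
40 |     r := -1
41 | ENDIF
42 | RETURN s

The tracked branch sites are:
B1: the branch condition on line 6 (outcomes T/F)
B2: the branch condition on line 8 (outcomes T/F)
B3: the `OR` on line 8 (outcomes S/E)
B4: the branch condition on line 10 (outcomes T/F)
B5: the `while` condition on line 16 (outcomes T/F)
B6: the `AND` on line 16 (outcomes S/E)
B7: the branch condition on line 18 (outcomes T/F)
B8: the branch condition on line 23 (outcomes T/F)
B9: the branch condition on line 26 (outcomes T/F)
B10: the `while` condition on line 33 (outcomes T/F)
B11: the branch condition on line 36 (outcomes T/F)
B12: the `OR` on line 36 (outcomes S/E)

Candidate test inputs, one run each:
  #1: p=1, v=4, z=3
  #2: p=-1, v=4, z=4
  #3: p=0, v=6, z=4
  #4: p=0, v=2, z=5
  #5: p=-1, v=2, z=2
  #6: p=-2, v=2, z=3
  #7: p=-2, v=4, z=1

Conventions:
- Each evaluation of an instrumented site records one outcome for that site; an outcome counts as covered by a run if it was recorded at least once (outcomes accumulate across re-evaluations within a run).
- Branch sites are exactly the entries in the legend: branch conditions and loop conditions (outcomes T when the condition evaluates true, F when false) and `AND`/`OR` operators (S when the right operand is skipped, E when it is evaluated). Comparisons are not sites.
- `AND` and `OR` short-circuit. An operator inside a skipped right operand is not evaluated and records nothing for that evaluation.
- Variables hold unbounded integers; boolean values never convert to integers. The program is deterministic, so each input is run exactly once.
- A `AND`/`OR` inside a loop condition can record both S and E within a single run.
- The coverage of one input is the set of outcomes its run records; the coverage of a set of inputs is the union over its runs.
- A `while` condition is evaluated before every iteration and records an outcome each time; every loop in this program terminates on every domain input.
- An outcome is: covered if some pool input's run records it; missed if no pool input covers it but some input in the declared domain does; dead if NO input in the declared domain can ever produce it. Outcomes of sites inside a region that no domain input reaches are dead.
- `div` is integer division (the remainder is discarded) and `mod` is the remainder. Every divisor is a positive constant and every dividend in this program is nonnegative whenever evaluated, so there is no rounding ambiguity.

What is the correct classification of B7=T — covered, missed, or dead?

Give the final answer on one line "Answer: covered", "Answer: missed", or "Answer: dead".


B7=T is recorded by pool input(s) 7 -> covered
Answer: covered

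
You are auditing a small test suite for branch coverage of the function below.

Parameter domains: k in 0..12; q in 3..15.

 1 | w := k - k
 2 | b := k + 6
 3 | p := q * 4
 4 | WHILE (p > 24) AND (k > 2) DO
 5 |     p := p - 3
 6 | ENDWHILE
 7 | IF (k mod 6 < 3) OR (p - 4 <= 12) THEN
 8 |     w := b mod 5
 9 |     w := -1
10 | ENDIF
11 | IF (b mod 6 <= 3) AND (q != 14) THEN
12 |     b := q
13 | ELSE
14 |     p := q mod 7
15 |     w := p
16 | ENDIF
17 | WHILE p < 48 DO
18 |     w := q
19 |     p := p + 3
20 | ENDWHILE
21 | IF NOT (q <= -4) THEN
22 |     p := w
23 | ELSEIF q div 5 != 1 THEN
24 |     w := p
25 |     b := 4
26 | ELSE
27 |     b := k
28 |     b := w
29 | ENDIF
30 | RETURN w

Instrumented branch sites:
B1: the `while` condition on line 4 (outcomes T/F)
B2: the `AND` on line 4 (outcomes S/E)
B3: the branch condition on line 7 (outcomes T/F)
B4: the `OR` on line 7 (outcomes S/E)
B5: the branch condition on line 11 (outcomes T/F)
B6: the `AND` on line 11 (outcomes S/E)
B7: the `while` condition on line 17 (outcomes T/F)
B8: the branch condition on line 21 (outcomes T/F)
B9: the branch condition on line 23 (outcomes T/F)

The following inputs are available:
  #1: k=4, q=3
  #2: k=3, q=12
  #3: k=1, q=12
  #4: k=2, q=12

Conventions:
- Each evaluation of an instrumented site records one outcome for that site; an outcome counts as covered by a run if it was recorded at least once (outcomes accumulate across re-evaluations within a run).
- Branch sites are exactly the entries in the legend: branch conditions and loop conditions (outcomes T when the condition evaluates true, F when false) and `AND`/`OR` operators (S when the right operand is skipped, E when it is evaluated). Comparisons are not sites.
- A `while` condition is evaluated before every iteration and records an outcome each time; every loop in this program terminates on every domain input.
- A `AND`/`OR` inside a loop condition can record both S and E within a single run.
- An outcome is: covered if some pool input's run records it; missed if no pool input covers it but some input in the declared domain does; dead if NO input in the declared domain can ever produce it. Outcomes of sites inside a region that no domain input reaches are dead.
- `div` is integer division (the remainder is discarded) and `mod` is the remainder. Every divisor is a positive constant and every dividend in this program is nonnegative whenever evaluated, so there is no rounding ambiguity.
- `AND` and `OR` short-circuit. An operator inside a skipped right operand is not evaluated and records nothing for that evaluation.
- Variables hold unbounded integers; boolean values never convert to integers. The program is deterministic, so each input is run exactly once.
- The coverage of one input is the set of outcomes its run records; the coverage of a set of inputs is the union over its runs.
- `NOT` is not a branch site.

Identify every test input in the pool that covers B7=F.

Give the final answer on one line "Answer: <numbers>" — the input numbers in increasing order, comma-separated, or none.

input #1 (k=4, q=3): produces B7=F
input #2 (k=3, q=12): produces B7=F
input #3 (k=1, q=12): produces B7=F
input #4 (k=2, q=12): produces B7=F

Answer: 1, 2, 3, 4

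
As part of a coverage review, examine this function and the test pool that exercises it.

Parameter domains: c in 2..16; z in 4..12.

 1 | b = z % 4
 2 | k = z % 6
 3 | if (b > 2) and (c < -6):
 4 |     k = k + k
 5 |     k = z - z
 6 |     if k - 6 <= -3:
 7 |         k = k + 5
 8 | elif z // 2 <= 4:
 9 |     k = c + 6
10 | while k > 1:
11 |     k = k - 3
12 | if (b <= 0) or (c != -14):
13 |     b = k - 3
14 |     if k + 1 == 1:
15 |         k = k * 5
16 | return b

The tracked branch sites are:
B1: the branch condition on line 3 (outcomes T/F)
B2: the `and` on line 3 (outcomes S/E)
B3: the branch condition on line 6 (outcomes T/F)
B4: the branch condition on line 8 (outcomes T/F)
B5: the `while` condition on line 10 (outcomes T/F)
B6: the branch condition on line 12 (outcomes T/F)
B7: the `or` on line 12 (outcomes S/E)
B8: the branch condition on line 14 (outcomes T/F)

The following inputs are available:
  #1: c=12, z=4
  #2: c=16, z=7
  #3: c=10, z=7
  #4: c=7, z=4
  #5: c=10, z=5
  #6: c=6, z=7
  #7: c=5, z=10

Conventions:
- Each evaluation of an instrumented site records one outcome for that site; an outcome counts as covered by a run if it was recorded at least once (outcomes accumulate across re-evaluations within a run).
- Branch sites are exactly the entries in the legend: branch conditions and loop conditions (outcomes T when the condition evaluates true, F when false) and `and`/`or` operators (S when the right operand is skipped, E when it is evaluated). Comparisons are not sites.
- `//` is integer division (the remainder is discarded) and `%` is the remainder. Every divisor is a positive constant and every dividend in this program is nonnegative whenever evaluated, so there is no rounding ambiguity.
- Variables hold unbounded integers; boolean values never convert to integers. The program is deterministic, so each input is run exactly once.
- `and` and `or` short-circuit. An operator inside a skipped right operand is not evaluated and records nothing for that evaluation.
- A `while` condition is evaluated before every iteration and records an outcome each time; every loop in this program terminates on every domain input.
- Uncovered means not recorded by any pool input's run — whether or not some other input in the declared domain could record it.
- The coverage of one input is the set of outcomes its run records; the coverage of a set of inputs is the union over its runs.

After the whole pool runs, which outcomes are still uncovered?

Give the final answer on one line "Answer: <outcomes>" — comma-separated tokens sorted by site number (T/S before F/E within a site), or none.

run #1 (c=12, z=4) records B1=F, B2=S, B4=T, B5=T, B5=F, B6=T, B7=S, B8=T
run #2 (c=16, z=7) records B1=F, B2=E, B4=T, B5=T, B5=F, B6=T, B7=E, B8=F
run #3 (c=10, z=7) records B1=F, B2=E, B4=T, B5=T, B5=F, B6=T, B7=E, B8=F
run #4 (c=7, z=4) records B1=F, B2=S, B4=T, B5=T, B5=F, B6=T, B7=S, B8=F
run #5 (c=10, z=5) records B1=F, B2=S, B4=T, B5=T, B5=F, B6=T, B7=E, B8=F
run #6 (c=6, z=7) records B1=F, B2=E, B4=T, B5=T, B5=F, B6=T, B7=E, B8=T
run #7 (c=5, z=10) records B1=F, B2=S, B4=F, B5=T, B5=F, B6=T, B7=E, B8=F
union over the pool: B1=F, B2=S, B2=E, B4=T, B4=F, B5=T, B5=F, B6=T, B7=S, B7=E, B8=T, B8=F
uncovered (4 of 16): B1=T, B3=T, B3=F, B6=F

Answer: B1=T, B3=T, B3=F, B6=F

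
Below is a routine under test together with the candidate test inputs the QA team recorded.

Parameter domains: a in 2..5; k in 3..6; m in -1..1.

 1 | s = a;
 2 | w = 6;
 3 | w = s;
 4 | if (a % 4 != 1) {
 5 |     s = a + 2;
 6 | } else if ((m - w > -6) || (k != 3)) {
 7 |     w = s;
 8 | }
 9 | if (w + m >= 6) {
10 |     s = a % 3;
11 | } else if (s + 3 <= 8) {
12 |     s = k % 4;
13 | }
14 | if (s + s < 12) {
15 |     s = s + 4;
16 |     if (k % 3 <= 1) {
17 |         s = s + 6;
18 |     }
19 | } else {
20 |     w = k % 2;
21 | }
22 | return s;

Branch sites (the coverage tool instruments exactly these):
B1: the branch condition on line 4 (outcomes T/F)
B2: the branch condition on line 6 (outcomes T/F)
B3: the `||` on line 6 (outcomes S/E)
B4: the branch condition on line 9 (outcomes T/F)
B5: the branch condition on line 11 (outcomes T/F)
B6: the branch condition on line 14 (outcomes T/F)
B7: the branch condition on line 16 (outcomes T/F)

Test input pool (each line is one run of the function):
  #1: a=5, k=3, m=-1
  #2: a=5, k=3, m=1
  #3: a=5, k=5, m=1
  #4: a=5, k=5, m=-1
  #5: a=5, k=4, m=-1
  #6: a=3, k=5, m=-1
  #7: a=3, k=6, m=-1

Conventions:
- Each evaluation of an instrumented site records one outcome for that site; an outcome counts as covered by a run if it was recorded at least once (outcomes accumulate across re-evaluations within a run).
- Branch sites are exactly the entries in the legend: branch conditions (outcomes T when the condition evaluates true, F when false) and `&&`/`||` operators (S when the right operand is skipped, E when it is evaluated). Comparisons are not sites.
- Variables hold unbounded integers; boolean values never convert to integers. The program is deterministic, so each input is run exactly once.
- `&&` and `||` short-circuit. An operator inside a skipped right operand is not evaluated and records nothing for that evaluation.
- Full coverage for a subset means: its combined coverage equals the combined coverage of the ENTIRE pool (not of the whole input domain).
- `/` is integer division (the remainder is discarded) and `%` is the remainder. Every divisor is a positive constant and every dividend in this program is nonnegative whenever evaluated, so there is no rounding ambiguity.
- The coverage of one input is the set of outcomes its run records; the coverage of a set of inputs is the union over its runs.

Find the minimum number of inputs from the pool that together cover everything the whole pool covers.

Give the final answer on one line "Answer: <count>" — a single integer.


run #1 (a=5, k=3, m=-1) records B1=F, B2=F, B3=E, B4=F, B5=T, B6=T, B7=T
run #2 (a=5, k=3, m=1) records B1=F, B2=T, B3=S, B4=T, B6=T, B7=T
run #3 (a=5, k=5, m=1) records B1=F, B2=T, B3=S, B4=T, B6=T, B7=F
run #4 (a=5, k=5, m=-1) records B1=F, B2=T, B3=E, B4=F, B5=T, B6=T, B7=F
run #5 (a=5, k=4, m=-1) records B1=F, B2=T, B3=E, B4=F, B5=T, B6=T, B7=T
run #6 (a=3, k=5, m=-1) records B1=T, B4=F, B5=T, B6=T, B7=F
run #7 (a=3, k=6, m=-1) records B1=T, B4=F, B5=T, B6=T, B7=T
pool-wide coverage (12 outcomes): B1=T, B1=F, B2=T, B2=F, B3=S, B3=E, B4=T, B4=F, B5=T, B6=T, B7=T, B7=F
checked all size-1 subsets: none covers 12 outcomes (max 7/12)
checked all size-2 subsets: none covers 12 outcomes (max 11/12)
inputs {1, 2, 6} (size 3) cover everything; no size-3 subset with a lexicographically smaller index list covers all 12
Answer: 3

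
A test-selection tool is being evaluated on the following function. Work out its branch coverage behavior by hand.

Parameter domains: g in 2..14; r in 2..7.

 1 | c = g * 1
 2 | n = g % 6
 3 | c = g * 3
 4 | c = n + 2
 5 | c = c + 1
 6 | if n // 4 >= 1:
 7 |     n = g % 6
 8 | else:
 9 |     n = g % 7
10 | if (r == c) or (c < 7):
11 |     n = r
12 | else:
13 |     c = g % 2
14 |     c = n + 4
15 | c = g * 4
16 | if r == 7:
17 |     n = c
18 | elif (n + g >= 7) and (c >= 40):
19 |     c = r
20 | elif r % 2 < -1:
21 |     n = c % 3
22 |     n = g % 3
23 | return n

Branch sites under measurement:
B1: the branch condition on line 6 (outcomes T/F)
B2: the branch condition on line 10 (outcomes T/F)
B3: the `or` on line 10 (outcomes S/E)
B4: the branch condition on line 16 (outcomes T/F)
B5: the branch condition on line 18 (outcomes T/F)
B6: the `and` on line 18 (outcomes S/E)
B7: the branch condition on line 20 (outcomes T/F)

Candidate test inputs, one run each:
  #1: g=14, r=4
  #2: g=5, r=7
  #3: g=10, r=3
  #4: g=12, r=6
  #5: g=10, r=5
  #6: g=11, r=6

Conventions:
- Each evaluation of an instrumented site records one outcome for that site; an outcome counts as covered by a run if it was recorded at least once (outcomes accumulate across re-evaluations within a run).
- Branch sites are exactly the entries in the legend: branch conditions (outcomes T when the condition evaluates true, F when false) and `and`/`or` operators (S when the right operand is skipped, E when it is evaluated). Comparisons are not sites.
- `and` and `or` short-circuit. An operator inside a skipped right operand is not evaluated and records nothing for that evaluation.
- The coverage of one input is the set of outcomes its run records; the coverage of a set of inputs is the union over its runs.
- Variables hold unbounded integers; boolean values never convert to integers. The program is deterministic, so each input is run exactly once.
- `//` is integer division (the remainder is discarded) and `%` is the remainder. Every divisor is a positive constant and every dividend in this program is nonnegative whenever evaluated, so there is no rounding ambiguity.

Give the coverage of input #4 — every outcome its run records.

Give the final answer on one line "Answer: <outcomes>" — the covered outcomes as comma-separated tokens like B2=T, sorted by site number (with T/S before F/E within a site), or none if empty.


Simulating input #4 (g=12, r=6) step by step:
  B1->F, B3->E, B2->T, B4->F, B6->E, B5->T
as a set, this run covers: B1=F, B2=T, B3=E, B4=F, B5=T, B6=E
Answer: B1=F, B2=T, B3=E, B4=F, B5=T, B6=E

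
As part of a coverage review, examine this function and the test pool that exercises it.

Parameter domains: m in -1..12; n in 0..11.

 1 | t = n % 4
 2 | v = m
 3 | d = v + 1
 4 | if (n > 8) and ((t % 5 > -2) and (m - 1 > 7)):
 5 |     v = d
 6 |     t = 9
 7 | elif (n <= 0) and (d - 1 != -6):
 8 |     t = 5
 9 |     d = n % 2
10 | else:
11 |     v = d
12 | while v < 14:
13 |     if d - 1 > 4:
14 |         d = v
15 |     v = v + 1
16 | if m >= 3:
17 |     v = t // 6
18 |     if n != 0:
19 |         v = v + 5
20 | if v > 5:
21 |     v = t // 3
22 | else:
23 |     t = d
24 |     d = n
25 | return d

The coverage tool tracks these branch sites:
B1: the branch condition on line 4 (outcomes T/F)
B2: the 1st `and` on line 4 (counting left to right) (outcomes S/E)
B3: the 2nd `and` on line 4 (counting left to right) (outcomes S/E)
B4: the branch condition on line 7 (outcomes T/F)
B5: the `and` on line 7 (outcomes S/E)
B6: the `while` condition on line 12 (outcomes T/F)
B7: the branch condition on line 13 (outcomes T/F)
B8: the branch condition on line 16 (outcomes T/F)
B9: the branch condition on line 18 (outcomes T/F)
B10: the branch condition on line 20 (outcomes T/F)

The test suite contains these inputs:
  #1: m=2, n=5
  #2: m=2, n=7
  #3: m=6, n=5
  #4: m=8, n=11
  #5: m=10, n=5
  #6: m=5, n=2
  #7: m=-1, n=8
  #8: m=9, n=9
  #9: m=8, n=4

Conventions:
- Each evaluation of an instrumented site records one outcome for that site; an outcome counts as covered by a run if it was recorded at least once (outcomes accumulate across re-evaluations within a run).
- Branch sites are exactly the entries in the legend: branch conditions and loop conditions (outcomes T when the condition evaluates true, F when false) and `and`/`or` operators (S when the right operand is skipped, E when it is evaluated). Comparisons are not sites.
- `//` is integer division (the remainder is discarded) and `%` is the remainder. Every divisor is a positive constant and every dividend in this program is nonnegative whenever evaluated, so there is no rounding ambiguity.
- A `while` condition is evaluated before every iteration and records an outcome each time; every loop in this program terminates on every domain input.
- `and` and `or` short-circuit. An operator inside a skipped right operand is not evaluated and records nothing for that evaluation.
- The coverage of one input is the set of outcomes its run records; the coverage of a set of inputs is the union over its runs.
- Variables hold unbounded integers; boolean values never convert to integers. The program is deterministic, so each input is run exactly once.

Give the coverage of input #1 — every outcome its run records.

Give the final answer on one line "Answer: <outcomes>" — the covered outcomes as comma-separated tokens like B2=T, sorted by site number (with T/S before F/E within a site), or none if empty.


Event log for input #1 (m=2, n=5):
  B2->S, B1->F, B5->S, B4->F, B6->T, B7->F, B6->T, B7->F, B6->T, B7->F
  B6->T, B7->F, B6->T, B7->F, B6->T, B7->F, B6->T, B7->F, B6->T, B7->F
  B6->T, B7->F, B6->T, B7->F, B6->T, B7->F, B6->F, B8->F, B10->T
as a set, this run covers: B1=F, B2=S, B4=F, B5=S, B6=T, B6=F, B7=F, B8=F, B10=T
Answer: B1=F, B2=S, B4=F, B5=S, B6=T, B6=F, B7=F, B8=F, B10=T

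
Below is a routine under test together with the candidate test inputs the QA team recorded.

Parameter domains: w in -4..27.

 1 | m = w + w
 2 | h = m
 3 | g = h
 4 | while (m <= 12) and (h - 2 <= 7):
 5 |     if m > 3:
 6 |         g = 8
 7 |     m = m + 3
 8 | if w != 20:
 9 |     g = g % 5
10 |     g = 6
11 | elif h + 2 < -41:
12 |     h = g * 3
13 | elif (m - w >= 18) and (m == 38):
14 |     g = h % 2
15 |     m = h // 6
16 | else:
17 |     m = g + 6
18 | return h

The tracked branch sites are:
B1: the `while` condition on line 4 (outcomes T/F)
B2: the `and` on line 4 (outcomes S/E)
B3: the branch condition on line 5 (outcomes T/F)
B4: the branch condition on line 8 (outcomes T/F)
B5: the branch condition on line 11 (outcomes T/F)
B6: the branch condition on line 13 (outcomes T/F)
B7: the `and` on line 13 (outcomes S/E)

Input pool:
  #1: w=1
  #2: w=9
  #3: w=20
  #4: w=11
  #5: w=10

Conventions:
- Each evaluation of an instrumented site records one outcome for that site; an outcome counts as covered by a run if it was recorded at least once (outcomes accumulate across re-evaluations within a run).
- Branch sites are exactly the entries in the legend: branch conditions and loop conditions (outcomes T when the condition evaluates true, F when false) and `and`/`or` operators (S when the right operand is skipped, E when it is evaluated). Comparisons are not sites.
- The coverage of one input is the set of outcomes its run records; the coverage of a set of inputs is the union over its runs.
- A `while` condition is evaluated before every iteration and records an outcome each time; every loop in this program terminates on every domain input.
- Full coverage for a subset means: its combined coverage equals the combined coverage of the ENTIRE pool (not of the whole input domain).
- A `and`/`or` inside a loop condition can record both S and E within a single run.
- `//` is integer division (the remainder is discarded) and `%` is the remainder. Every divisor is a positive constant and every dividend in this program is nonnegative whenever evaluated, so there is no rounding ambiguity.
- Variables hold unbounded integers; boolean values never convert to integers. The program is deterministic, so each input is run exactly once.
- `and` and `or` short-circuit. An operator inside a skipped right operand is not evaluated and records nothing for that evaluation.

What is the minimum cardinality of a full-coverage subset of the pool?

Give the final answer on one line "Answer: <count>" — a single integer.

input #1 (w=1): events B2->E, B1->T, B3->F, B2->E, B1->T, B3->T, B2->E, B1->T, B3->T, B2->E, B1->T, B3->T, B2->S, B1->F, ...; covers B1=T, B1=F, B2=S, B2=E, B3=T, B3=F, B4=T
input #2 (w=9): events B2->S, B1->F, B4->T; covers B1=F, B2=S, B4=T
input #3 (w=20): events B2->S, B1->F, B4->F, B5->F, B7->E, B6->F; covers B1=F, B2=S, B4=F, B5=F, B6=F, B7=E
input #4 (w=11): events B2->S, B1->F, B4->T; covers B1=F, B2=S, B4=T
input #5 (w=10): events B2->S, B1->F, B4->T; covers B1=F, B2=S, B4=T
together the pool reaches 11 outcomes: B1=T, B1=F, B2=S, B2=E, B3=T, B3=F, B4=T, B4=F, B5=F, B6=F, B7=E
checked all size-1 subsets: none covers 11 outcomes (max 7/11)
at size 2, {1, 3} reaches all 11 outcomes; every lexicographically earlier size-2 subset fails

Answer: 2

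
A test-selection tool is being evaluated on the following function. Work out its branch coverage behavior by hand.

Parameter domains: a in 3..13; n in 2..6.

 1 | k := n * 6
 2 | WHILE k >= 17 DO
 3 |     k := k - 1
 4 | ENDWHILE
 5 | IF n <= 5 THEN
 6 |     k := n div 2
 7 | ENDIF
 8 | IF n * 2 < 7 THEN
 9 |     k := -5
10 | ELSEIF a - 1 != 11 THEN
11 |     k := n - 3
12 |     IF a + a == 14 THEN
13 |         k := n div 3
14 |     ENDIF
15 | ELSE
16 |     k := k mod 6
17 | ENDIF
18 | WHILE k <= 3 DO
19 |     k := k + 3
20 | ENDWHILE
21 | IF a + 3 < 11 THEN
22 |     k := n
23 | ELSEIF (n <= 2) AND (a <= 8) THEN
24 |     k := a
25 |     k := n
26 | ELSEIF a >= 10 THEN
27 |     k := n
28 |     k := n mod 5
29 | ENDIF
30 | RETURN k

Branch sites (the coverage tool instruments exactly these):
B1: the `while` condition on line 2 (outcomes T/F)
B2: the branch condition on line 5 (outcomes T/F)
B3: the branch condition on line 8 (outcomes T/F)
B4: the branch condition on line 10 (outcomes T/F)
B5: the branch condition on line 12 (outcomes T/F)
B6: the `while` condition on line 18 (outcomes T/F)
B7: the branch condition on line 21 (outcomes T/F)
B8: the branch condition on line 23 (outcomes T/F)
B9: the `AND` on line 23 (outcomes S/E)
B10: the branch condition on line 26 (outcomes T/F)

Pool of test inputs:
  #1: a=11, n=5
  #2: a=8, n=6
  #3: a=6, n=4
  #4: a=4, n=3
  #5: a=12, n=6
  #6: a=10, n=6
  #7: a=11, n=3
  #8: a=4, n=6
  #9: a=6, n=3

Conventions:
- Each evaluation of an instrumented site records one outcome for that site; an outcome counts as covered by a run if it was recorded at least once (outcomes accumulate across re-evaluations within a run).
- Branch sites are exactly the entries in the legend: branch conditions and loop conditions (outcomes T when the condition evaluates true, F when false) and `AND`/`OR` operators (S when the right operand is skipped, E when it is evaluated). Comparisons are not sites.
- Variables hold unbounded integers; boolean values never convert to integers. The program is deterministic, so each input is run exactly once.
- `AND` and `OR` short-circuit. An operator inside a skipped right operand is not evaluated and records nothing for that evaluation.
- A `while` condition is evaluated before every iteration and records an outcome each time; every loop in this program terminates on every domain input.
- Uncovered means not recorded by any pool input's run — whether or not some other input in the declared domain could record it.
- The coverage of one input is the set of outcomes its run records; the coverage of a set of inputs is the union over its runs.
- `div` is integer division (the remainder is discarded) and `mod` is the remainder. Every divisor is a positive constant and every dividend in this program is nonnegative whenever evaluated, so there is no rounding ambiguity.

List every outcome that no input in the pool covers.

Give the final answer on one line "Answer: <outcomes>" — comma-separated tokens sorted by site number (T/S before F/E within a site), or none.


test 1 (a=11, n=5) fires B1->T, B1->T, B1->T, B1->T, B1->T, B1->T, B1->T, B1->T, B1->T, B1->T, B1->T, B1->T, B1->T, B1->T, ...; hits B1=T, B1=F, B2=T, B3=F, B4=T, B5=F, B6=T, B6=F, B7=F, B8=F, B9=S, B10=T
test 2 (a=8, n=6) fires B1->T, B1->T, B1->T, B1->T, B1->T, B1->T, B1->T, B1->T, B1->T, B1->T, B1->T, B1->T, B1->T, B1->T, ...; hits B1=T, B1=F, B2=F, B3=F, B4=T, B5=F, B6=T, B6=F, B7=F, B8=F, B9=S, B10=F
test 3 (a=6, n=4) fires B1->T, B1->T, B1->T, B1->T, B1->T, B1->T, B1->T, B1->T, B1->F, B2->T, B3->F, B4->T, B5->F, B6->T, ...; hits B1=T, B1=F, B2=T, B3=F, B4=T, B5=F, B6=T, B6=F, B7=T
test 4 (a=4, n=3) fires B1->T, B1->T, B1->F, B2->T, B3->T, B6->T, B6->T, B6->T, B6->F, B7->T; hits B1=T, B1=F, B2=T, B3=T, B6=T, B6=F, B7=T
test 5 (a=12, n=6) fires B1->T, B1->T, B1->T, B1->T, B1->T, B1->T, B1->T, B1->T, B1->T, B1->T, B1->T, B1->T, B1->T, B1->T, ...; hits B1=T, B1=F, B2=F, B3=F, B4=F, B6=F, B7=F, B8=F, B9=S, B10=T
test 6 (a=10, n=6) fires B1->T, B1->T, B1->T, B1->T, B1->T, B1->T, B1->T, B1->T, B1->T, B1->T, B1->T, B1->T, B1->T, B1->T, ...; hits B1=T, B1=F, B2=F, B3=F, B4=T, B5=F, B6=T, B6=F, B7=F, B8=F, B9=S, B10=T
test 7 (a=11, n=3) fires B1->T, B1->T, B1->F, B2->T, B3->T, B6->T, B6->T, B6->T, B6->F, B7->F, B9->S, B8->F, B10->T; hits B1=T, B1=F, B2=T, B3=T, B6=T, B6=F, B7=F, B8=F, B9=S, B10=T
test 8 (a=4, n=6) fires B1->T, B1->T, B1->T, B1->T, B1->T, B1->T, B1->T, B1->T, B1->T, B1->T, B1->T, B1->T, B1->T, B1->T, ...; hits B1=T, B1=F, B2=F, B3=F, B4=T, B5=F, B6=T, B6=F, B7=T
test 9 (a=6, n=3) fires B1->T, B1->T, B1->F, B2->T, B3->T, B6->T, B6->T, B6->T, B6->F, B7->T; hits B1=T, B1=F, B2=T, B3=T, B6=T, B6=F, B7=T
union over the pool: B1=T, B1=F, B2=T, B2=F, B3=T, B3=F, B4=T, B4=F, B5=F, B6=T, B6=F, B7=T, B7=F, B8=F, B9=S, B10=T, B10=F
uncovered (3 of 20): B5=T, B8=T, B9=E
Answer: B5=T, B8=T, B9=E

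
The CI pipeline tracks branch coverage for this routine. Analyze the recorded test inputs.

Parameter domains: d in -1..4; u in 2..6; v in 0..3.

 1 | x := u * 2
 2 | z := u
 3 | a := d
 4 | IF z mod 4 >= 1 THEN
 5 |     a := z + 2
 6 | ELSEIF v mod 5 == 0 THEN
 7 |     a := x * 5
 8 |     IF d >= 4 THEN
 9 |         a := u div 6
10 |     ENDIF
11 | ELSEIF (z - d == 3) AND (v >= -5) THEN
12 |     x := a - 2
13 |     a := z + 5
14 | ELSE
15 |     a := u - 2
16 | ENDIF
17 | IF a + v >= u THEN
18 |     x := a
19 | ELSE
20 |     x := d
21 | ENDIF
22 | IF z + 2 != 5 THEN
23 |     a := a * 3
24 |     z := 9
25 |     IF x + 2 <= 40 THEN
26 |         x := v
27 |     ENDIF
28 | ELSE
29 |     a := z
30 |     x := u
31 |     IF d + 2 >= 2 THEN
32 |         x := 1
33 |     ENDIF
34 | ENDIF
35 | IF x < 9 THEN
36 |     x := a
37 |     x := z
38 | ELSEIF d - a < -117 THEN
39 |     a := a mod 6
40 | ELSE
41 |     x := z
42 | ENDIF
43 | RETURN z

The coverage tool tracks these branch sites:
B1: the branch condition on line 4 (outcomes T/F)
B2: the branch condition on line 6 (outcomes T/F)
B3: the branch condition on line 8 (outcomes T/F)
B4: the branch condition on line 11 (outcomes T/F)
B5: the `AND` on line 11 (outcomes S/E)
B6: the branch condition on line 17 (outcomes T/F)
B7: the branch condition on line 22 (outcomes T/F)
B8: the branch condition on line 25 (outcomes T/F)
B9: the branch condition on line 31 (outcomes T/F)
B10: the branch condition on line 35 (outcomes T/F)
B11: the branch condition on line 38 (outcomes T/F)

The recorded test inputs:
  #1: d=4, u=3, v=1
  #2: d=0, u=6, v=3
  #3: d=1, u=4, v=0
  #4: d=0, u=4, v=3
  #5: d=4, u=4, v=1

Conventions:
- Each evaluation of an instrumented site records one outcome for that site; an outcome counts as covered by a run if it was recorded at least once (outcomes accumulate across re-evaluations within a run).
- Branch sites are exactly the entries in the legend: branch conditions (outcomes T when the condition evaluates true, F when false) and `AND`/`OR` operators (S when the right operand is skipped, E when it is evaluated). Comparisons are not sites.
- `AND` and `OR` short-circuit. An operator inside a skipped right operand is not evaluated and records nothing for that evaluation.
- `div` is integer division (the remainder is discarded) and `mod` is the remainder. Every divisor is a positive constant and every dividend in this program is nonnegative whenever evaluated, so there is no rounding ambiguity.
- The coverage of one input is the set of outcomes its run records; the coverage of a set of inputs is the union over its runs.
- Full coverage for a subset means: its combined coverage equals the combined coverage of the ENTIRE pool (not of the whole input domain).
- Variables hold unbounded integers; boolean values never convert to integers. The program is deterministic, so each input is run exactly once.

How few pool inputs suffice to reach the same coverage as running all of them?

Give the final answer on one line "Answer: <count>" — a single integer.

input #1 (d=4, u=3, v=1): events B1->T, B6->T, B7->F, B9->T, B10->T; covers B1=T, B6=T, B7=F, B9=T, B10=T
input #2 (d=0, u=6, v=3): events B1->T, B6->T, B7->T, B8->T, B10->T; covers B1=T, B6=T, B7=T, B8=T, B10=T
input #3 (d=1, u=4, v=0): events B1->F, B2->T, B3->F, B6->T, B7->T, B8->F, B10->F, B11->T; covers B1=F, B2=T, B3=F, B6=T, B7=T, B8=F, B10=F, B11=T
input #4 (d=0, u=4, v=3): events B1->F, B2->F, B5->S, B4->F, B6->T, B7->T, B8->T, B10->T; covers B1=F, B2=F, B4=F, B5=S, B6=T, B7=T, B8=T, B10=T
input #5 (d=4, u=4, v=1): events B1->F, B2->F, B5->S, B4->F, B6->F, B7->T, B8->T, B10->T; covers B1=F, B2=F, B4=F, B5=S, B6=F, B7=T, B8=T, B10=T
union over all inputs: B1=T, B1=F, B2=T, B2=F, B3=F, B4=F, B5=S, B6=T, B6=F, B7=T, B7=F, B8=T, B8=F, B9=T, B10=T, B10=F, B11=T (17 outcomes)
every size-1 subset falls short of the 17 outcomes (best: 8/17)
every size-2 subset falls short of the 17 outcomes (best: 14/17)
inputs {1, 3, 5} (size 3) cover everything; no size-3 subset with a lexicographically smaller index list covers all 17

Answer: 3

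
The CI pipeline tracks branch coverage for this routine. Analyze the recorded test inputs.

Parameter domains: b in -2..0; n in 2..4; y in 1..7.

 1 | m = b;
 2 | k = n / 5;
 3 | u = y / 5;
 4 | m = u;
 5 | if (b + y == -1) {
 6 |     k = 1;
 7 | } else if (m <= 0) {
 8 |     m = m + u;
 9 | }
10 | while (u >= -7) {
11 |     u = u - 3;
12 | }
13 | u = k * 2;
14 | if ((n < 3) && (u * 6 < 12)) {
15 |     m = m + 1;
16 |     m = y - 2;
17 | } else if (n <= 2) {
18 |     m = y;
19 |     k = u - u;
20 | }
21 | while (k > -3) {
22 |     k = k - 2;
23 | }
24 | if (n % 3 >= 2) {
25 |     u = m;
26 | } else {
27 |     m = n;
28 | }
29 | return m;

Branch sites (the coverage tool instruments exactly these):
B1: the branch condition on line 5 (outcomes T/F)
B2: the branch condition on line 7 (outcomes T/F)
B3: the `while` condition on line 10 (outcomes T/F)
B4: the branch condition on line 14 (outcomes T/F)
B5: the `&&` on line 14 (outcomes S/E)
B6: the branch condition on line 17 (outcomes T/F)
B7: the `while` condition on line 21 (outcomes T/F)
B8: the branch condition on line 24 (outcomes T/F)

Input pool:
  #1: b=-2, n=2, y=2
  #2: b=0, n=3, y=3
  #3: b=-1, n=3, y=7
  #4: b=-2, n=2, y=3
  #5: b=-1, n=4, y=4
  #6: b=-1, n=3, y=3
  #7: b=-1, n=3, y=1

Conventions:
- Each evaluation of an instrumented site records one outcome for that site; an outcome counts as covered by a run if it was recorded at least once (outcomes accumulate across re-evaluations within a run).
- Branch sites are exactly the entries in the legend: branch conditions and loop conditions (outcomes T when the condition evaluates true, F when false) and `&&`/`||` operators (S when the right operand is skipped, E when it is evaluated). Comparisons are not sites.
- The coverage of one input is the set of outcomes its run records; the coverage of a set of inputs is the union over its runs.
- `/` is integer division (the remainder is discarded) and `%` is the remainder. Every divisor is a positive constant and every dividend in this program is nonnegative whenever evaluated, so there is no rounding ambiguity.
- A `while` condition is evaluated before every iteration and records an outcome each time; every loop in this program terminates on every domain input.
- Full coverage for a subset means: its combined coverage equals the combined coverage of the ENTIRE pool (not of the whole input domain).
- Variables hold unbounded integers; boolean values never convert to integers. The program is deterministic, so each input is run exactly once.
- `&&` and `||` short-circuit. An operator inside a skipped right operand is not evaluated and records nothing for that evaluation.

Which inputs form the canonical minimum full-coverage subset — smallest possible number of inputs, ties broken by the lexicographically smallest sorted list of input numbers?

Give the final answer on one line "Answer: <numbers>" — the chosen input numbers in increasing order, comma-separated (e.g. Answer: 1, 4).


#1 (b=-2, n=2, y=2) -> B1->F, B2->T, B3->T, B3->T, B3->T, B3->F, B5->E, B4->T, B7->T, B7->T, B7->F, B8->T; covered: B1=F, B2=T, B3=T, B3=F, B4=T, B5=E, B7=T, B7=F, B8=T
#2 (b=0, n=3, y=3) -> B1->F, B2->T, B3->T, B3->T, B3->T, B3->F, B5->S, B4->F, B6->F, B7->T, B7->T, B7->F, B8->F; covered: B1=F, B2=T, B3=T, B3=F, B4=F, B5=S, B6=F, B7=T, B7=F, B8=F
#3 (b=-1, n=3, y=7) -> B1->F, B2->F, B3->T, B3->T, B3->T, B3->F, B5->S, B4->F, B6->F, B7->T, B7->T, B7->F, B8->F; covered: B1=F, B2=F, B3=T, B3=F, B4=F, B5=S, B6=F, B7=T, B7=F, B8=F
#4 (b=-2, n=2, y=3) -> B1->F, B2->T, B3->T, B3->T, B3->T, B3->F, B5->E, B4->T, B7->T, B7->T, B7->F, B8->T; covered: B1=F, B2=T, B3=T, B3=F, B4=T, B5=E, B7=T, B7=F, B8=T
#5 (b=-1, n=4, y=4) -> B1->F, B2->T, B3->T, B3->T, B3->T, B3->F, B5->S, B4->F, B6->F, B7->T, B7->T, B7->F, B8->F; covered: B1=F, B2=T, B3=T, B3=F, B4=F, B5=S, B6=F, B7=T, B7=F, B8=F
#6 (b=-1, n=3, y=3) -> B1->F, B2->T, B3->T, B3->T, B3->T, B3->F, B5->S, B4->F, B6->F, B7->T, B7->T, B7->F, B8->F; covered: B1=F, B2=T, B3=T, B3=F, B4=F, B5=S, B6=F, B7=T, B7=F, B8=F
#7 (b=-1, n=3, y=1) -> B1->F, B2->T, B3->T, B3->T, B3->T, B3->F, B5->S, B4->F, B6->F, B7->T, B7->T, B7->F, B8->F; covered: B1=F, B2=T, B3=T, B3=F, B4=F, B5=S, B6=F, B7=T, B7=F, B8=F
union over all inputs: B1=F, B2=T, B2=F, B3=T, B3=F, B4=T, B4=F, B5=S, B5=E, B6=F, B7=T, B7=F, B8=T, B8=F (14 outcomes)
checked all size-1 subsets: none covers 14 outcomes (max 10/14)
inputs {1, 3} (size 2) cover everything; no size-2 subset with a lexicographically smaller index list covers all 14
Answer: 1, 3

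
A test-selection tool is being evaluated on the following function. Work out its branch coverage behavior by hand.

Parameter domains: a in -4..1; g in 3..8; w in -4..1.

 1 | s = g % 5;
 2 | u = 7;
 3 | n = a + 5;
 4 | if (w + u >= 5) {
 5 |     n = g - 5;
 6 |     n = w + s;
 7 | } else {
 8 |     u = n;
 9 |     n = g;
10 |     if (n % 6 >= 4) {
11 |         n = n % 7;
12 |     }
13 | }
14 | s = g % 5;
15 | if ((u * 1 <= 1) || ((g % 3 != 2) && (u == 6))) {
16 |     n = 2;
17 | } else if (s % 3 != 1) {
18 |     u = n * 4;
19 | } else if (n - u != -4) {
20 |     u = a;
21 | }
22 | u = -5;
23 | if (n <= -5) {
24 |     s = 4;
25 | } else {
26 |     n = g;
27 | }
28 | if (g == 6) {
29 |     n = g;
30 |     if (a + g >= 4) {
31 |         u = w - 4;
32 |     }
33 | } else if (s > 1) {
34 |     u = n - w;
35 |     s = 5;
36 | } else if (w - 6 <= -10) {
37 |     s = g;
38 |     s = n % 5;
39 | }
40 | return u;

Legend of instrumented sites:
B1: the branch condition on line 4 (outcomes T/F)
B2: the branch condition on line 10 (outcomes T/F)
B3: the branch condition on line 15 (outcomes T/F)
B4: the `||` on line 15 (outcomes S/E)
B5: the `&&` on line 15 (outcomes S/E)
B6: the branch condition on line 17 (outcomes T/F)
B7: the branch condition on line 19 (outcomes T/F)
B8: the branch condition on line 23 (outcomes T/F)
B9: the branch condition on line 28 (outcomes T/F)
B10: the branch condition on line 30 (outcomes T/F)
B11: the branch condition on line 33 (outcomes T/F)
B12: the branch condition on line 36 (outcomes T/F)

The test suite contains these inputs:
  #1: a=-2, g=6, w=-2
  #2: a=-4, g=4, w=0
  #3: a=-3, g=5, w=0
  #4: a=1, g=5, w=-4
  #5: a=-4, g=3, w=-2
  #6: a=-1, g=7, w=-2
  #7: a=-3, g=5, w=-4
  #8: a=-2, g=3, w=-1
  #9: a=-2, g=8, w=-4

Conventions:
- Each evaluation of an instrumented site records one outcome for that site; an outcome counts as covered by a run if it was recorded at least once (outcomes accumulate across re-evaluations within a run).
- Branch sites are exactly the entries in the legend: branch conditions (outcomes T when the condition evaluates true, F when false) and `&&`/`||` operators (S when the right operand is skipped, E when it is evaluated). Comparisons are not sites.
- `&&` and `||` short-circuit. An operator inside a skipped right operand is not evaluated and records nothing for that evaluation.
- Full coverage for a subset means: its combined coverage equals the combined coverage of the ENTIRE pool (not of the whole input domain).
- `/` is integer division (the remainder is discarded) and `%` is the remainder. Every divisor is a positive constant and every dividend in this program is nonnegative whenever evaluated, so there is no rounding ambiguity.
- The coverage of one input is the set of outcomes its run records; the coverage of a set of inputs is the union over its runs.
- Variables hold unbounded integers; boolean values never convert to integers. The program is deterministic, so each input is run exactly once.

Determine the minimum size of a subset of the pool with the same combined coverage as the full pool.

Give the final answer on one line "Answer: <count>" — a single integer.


input #1, a=-2, g=6, w=-2: events B1->T, B4->E, B5->E, B3->F, B6->F, B7->T, B8->F, B9->T, B10->T; outcomes B1=T, B3=F, B4=E, B5=E, B6=F, B7=T, B8=F, B9=T, B10=T
input #2, a=-4, g=4, w=0: events B1->T, B4->E, B5->E, B3->F, B6->F, B7->T, B8->F, B9->F, B11->T; outcomes B1=T, B3=F, B4=E, B5=E, B6=F, B7=T, B8=F, B9=F, B11=T
input #3, a=-3, g=5, w=0: events B1->T, B4->E, B5->S, B3->F, B6->T, B8->F, B9->F, B11->F, B12->F; outcomes B1=T, B3=F, B4=E, B5=S, B6=T, B8=F, B9=F, B11=F, B12=F
input #4, a=1, g=5, w=-4: events B1->F, B2->T, B4->E, B5->S, B3->F, B6->T, B8->F, B9->F, B11->F, B12->T; outcomes B1=F, B2=T, B3=F, B4=E, B5=S, B6=T, B8=F, B9=F, B11=F, B12=T
input #5, a=-4, g=3, w=-2: events B1->T, B4->E, B5->E, B3->F, B6->T, B8->F, B9->F, B11->T; outcomes B1=T, B3=F, B4=E, B5=E, B6=T, B8=F, B9=F, B11=T
input #6, a=-1, g=7, w=-2: events B1->T, B4->E, B5->E, B3->F, B6->T, B8->F, B9->F, B11->T; outcomes B1=T, B3=F, B4=E, B5=E, B6=T, B8=F, B9=F, B11=T
input #7, a=-3, g=5, w=-4: events B1->F, B2->T, B4->E, B5->S, B3->F, B6->T, B8->F, B9->F, B11->F, B12->T; outcomes B1=F, B2=T, B3=F, B4=E, B5=S, B6=T, B8=F, B9=F, B11=F, B12=T
input #8, a=-2, g=3, w=-1: events B1->T, B4->E, B5->E, B3->F, B6->T, B8->F, B9->F, B11->T; outcomes B1=T, B3=F, B4=E, B5=E, B6=T, B8=F, B9=F, B11=T
input #9, a=-2, g=8, w=-4: events B1->F, B2->F, B4->E, B5->S, B3->F, B6->T, B8->F, B9->F, B11->T; outcomes B1=F, B2=F, B3=F, B4=E, B5=S, B6=T, B8=F, B9=F, B11=T
union over all inputs: B1=T, B1=F, B2=T, B2=F, B3=F, B4=E, B5=S, B5=E, B6=T, B6=F, B7=T, B8=F, B9=T, B9=F, B10=T, B11=T, B11=F, B12=T, B12=F (19 outcomes)
size 1 is not enough: best union over all size-1 subsets is 10/19
size 2 is not enough: best union over all size-2 subsets is 16/19
size 3 is not enough: best union over all size-3 subsets is 18/19
at size 4, {1, 3, 4, 9} reaches all 19 outcomes; every lexicographically earlier size-4 subset fails
Answer: 4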